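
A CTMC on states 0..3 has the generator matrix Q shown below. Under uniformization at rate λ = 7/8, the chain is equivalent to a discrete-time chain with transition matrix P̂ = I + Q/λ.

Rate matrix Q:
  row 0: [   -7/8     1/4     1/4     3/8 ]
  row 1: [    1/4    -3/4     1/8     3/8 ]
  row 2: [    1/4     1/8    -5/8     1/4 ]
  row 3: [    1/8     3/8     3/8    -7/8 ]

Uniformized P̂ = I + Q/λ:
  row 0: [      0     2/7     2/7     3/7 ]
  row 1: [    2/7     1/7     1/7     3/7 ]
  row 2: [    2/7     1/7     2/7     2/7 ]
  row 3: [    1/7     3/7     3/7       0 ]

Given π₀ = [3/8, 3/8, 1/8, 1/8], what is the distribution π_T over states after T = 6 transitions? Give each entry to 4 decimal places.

π = [0.1915, 0.2483, 0.2894, 0.2707]

t=0: π = [0.3750, 0.3750, 0.1250, 0.1250]
t=1: π = [0.1607, 0.2321, 0.2500, 0.3571]
t=2: π = [0.1888, 0.2679, 0.3036, 0.2398]
t=3: π = [0.1975, 0.2383, 0.2817, 0.2824]
t=4: π = [0.1889, 0.2518, 0.2920, 0.2673]
t=5: π = [0.1936, 0.2462, 0.2879, 0.2723]
t=6: π = [0.1915, 0.2483, 0.2894, 0.2707]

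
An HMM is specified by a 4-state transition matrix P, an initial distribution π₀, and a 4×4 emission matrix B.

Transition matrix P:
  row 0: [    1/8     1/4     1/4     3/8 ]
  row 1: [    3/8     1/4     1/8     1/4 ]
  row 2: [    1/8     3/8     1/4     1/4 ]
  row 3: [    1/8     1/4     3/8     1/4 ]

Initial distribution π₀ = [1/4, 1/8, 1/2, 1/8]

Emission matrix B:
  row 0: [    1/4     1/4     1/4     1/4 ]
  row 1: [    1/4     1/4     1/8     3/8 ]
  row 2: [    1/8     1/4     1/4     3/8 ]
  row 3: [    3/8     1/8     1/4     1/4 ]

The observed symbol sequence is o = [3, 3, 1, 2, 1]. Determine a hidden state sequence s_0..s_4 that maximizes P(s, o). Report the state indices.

t=0: δ = [6.250e-02, 4.688e-02, 1.875e-01, 3.125e-02]  (obs o_0=3)
t=1: δ = [5.859e-03, 2.637e-02, 1.758e-02, 1.172e-02]  ψ = [2, 2, 2, 2]  (obs o_1=3)
t=2: δ = [2.472e-03, 1.648e-03, 1.099e-03, 8.240e-04]  ψ = [1, 1, 2, 1]  (obs o_2=1)
t=3: δ = [1.545e-04, 7.725e-05, 1.545e-04, 2.317e-04]  ψ = [1, 0, 0, 0]  (obs o_3=2)
t=4: δ = [7.242e-06, 1.448e-05, 2.173e-05, 7.242e-06]  ψ = [1, 2, 3, 0]  (obs o_4=1)
backtrack: best end state = 2; path = [2, 1, 0, 3, 2]

path = [2, 1, 0, 3, 2]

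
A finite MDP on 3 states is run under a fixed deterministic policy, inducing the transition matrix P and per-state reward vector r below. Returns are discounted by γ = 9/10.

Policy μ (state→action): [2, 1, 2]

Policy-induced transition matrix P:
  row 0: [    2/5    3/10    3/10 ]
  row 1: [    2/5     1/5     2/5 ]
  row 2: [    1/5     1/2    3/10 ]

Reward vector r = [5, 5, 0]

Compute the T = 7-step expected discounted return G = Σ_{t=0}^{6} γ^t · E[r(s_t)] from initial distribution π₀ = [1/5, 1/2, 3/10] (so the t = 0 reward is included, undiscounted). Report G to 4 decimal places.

t=0: π = [0.2000, 0.5000, 0.3000], E[r] = 3.5000, γ^t·E[r] = 3.500000, running G = 3.500000
t=1: π = [0.3400, 0.3100, 0.3500], E[r] = 3.2500, γ^t·E[r] = 2.925000, running G = 6.425000
t=2: π = [0.3300, 0.3390, 0.3310], E[r] = 3.3450, γ^t·E[r] = 2.709450, running G = 9.134450
t=3: π = [0.3338, 0.3323, 0.3339], E[r] = 3.3305, γ^t·E[r] = 2.427935, running G = 11.562385
t=4: π = [0.3332, 0.3336, 0.3332], E[r] = 3.3339, γ^t·E[r] = 2.187339, running G = 13.749723
t=5: π = [0.3334, 0.3333, 0.3334], E[r] = 3.3332, γ^t·E[r] = 1.968236, running G = 15.717960
t=6: π = [0.3333, 0.3333, 0.3333], E[r] = 3.3334, γ^t·E[r] = 1.771481, running G = 17.489441

G = 17.4894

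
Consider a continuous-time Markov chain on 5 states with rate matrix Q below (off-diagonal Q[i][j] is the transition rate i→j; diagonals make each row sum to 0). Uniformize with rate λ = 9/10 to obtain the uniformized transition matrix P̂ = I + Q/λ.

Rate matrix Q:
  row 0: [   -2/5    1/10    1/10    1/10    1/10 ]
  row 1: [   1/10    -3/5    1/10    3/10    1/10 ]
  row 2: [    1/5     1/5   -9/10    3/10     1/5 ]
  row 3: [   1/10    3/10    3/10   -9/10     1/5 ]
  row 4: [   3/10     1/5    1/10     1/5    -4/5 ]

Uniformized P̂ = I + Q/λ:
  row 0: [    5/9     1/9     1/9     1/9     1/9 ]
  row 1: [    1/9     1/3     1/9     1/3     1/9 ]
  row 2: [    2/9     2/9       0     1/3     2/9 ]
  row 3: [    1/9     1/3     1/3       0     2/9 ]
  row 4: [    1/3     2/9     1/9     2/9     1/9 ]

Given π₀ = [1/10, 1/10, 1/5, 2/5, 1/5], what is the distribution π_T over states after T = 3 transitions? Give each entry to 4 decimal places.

π = [0.2776, 0.2431, 0.1443, 0.1863, 0.1487]

t=0: π = [0.1000, 0.1000, 0.2000, 0.4000, 0.2000]
t=1: π = [0.2222, 0.2667, 0.1778, 0.1556, 0.1778]
t=2: π = [0.2691, 0.2444, 0.1259, 0.2123, 0.1481]
t=3: π = [0.2776, 0.2431, 0.1443, 0.1863, 0.1487]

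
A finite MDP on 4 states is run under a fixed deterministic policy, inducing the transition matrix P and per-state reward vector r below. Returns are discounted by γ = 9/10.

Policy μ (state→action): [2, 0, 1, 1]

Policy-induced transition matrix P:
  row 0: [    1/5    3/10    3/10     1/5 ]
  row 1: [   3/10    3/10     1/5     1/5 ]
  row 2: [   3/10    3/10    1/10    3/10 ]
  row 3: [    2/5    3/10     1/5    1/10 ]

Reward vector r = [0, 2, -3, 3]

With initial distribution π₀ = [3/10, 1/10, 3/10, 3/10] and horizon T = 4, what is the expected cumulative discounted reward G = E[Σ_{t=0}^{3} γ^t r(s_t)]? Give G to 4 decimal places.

t=0: π = [0.3000, 0.1000, 0.3000, 0.3000], E[r] = 0.2000, γ^t·E[r] = 0.200000, running G = 0.200000
t=1: π = [0.3000, 0.3000, 0.2000, 0.2000], E[r] = 0.6000, γ^t·E[r] = 0.540000, running G = 0.740000
t=2: π = [0.2900, 0.3000, 0.2100, 0.2000], E[r] = 0.5700, γ^t·E[r] = 0.461700, running G = 1.201700
t=3: π = [0.2910, 0.3000, 0.2080, 0.2010], E[r] = 0.5790, γ^t·E[r] = 0.422091, running G = 1.623791

G = 1.6238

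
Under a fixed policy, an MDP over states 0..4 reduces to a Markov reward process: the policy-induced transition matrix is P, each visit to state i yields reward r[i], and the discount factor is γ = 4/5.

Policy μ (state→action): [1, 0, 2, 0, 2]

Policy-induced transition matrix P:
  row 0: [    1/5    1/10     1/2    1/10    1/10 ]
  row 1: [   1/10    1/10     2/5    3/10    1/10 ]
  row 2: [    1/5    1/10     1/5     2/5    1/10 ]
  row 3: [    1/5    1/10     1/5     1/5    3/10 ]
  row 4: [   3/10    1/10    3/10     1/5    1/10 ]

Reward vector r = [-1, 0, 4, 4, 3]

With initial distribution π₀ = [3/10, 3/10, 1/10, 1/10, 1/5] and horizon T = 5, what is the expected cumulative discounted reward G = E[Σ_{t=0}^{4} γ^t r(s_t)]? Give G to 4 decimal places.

G = 6.9239

t=0: π = [0.3000, 0.3000, 0.1000, 0.1000, 0.2000], E[r] = 1.1000, γ^t·E[r] = 1.100000, running G = 1.100000
t=1: π = [0.1900, 0.1000, 0.3700, 0.2200, 0.1200], E[r] = 2.5300, γ^t·E[r] = 2.024000, running G = 3.124000
t=2: π = [0.2020, 0.1000, 0.2890, 0.2650, 0.1440], E[r] = 2.4460, γ^t·E[r] = 1.565440, running G = 4.689440
t=3: π = [0.2044, 0.1000, 0.2950, 0.2476, 0.1530], E[r] = 2.4250, γ^t·E[r] = 1.241600, running G = 5.931040
t=4: π = [0.2053, 0.1000, 0.2966, 0.2486, 0.1495], E[r] = 2.4240, γ^t·E[r] = 0.992862, running G = 6.923902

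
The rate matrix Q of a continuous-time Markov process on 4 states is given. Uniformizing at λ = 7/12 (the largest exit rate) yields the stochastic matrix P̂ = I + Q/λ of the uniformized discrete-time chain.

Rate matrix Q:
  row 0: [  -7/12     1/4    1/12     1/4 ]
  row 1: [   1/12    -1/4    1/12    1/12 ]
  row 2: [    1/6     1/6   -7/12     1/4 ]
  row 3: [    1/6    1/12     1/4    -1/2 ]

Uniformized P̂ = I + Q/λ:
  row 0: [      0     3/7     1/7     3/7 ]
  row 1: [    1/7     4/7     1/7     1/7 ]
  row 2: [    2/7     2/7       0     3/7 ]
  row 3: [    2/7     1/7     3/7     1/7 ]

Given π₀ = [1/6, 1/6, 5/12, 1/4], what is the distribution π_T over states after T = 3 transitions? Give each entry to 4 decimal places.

π = [0.1827, 0.3797, 0.1839, 0.2536]

t=0: π = [0.1667, 0.1667, 0.4167, 0.2500]
t=1: π = [0.2143, 0.3214, 0.1548, 0.3095]
t=2: π = [0.1786, 0.3639, 0.2092, 0.2483]
t=3: π = [0.1827, 0.3797, 0.1839, 0.2536]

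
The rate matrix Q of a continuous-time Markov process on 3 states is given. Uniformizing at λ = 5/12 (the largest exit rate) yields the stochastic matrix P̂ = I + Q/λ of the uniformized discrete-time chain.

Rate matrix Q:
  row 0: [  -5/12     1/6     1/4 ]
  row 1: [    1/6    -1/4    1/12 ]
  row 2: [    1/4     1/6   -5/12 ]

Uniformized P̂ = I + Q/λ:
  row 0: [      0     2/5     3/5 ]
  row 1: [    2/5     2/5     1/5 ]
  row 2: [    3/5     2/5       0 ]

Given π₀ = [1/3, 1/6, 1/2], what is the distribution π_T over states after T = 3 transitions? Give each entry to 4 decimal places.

π = [0.3400, 0.4000, 0.2600]

t=0: π = [0.3333, 0.1667, 0.5000]
t=1: π = [0.3667, 0.4000, 0.2333]
t=2: π = [0.3000, 0.4000, 0.3000]
t=3: π = [0.3400, 0.4000, 0.2600]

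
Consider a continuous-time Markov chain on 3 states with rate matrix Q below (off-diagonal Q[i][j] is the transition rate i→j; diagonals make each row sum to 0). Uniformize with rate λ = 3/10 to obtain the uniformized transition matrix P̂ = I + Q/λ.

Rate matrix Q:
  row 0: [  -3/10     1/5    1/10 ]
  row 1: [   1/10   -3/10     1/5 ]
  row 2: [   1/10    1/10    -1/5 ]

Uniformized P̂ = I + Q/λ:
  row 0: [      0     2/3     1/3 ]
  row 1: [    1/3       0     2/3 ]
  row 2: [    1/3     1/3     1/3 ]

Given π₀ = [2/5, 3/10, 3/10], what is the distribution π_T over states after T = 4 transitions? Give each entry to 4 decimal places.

t=0: π = [0.4000, 0.3000, 0.3000]
t=1: π = [0.2000, 0.3667, 0.4333]
t=2: π = [0.2667, 0.2778, 0.4556]
t=3: π = [0.2444, 0.3296, 0.4259]
t=4: π = [0.2519, 0.3049, 0.4432]

π = [0.2519, 0.3049, 0.4432]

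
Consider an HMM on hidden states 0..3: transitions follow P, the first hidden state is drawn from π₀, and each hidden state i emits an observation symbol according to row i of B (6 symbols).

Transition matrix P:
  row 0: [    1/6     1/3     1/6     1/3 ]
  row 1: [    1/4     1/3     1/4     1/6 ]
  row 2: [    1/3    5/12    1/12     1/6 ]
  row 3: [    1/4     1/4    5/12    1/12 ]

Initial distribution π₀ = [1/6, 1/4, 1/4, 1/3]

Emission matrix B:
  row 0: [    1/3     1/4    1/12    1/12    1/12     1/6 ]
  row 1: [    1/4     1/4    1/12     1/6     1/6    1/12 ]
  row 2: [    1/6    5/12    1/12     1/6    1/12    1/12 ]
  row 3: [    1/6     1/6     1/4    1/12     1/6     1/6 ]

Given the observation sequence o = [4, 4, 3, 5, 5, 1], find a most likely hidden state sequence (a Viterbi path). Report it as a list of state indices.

path = [3, 2, 1, 0, 3, 2]

t=0: δ = [1.389e-02, 4.167e-02, 2.083e-02, 5.556e-02]  (obs o_0=4)
t=1: δ = [1.157e-03, 2.315e-03, 1.929e-03, 1.157e-03]  ψ = [3, 1, 3, 1]  (obs o_1=4)
t=2: δ = [5.358e-05, 1.340e-04, 9.645e-05, 3.215e-05]  ψ = [2, 2, 1, 0]  (obs o_2=3)
t=3: δ = [5.582e-06, 3.721e-06, 2.791e-06, 3.721e-06]  ψ = [1, 1, 1, 1]  (obs o_3=5)
t=4: δ = [1.550e-07, 1.550e-07, 1.292e-07, 3.101e-07]  ψ = [0, 0, 3, 0]  (obs o_4=5)
t=5: δ = [1.938e-08, 1.938e-08, 5.384e-08, 8.614e-09]  ψ = [3, 3, 3, 0]  (obs o_5=1)
backtrack: best end state = 2; path = [3, 2, 1, 0, 3, 2]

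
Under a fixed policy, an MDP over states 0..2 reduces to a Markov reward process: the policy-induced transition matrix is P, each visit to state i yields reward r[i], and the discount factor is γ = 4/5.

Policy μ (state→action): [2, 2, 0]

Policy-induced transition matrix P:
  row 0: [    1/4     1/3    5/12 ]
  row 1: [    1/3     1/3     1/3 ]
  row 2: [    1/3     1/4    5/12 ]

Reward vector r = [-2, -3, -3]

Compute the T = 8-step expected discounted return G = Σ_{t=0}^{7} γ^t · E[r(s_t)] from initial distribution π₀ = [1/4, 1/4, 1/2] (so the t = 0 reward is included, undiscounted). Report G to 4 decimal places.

t=0: π = [0.2500, 0.2500, 0.5000], E[r] = -2.7500, γ^t·E[r] = -2.750000, running G = -2.750000
t=1: π = [0.3125, 0.2917, 0.3958], E[r] = -2.6875, γ^t·E[r] = -2.150000, running G = -4.900000
t=2: π = [0.3073, 0.3003, 0.3924], E[r] = -2.6927, γ^t·E[r] = -1.723333, running G = -6.623333
t=3: π = [0.3077, 0.3006, 0.3916], E[r] = -2.6923, γ^t·E[r] = -1.378444, running G = -8.001778
t=4: π = [0.3077, 0.3007, 0.3916], E[r] = -2.6923, γ^t·E[r] = -1.102770, running G = -9.104548
t=5: π = [0.3077, 0.3007, 0.3916], E[r] = -2.6923, γ^t·E[r] = -0.882215, running G = -9.986763
t=6: π = [0.3077, 0.3007, 0.3916], E[r] = -2.6923, γ^t·E[r] = -0.705772, running G = -10.692536
t=7: π = [0.3077, 0.3007, 0.3916], E[r] = -2.6923, γ^t·E[r] = -0.564618, running G = -11.257154

G = -11.2572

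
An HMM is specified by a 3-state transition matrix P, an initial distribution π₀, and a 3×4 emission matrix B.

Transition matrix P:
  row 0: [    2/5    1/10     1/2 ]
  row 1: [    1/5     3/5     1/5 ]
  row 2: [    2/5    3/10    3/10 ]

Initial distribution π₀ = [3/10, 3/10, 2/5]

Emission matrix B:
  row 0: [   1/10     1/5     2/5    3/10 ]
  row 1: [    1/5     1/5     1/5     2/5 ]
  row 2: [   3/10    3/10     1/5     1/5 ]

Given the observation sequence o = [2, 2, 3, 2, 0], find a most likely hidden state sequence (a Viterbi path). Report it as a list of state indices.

path = [0, 0, 0, 0, 2]

t=0: δ = [1.200e-01, 6.000e-02, 8.000e-02]  (obs o_0=2)
t=1: δ = [1.920e-02, 7.200e-03, 1.200e-02]  ψ = [0, 1, 0]  (obs o_1=2)
t=2: δ = [2.304e-03, 1.728e-03, 1.920e-03]  ψ = [0, 1, 0]  (obs o_2=3)
t=3: δ = [3.686e-04, 2.074e-04, 2.304e-04]  ψ = [0, 1, 0]  (obs o_3=2)
t=4: δ = [1.475e-05, 2.488e-05, 5.530e-05]  ψ = [0, 1, 0]  (obs o_4=0)
backtrack: best end state = 2; path = [0, 0, 0, 0, 2]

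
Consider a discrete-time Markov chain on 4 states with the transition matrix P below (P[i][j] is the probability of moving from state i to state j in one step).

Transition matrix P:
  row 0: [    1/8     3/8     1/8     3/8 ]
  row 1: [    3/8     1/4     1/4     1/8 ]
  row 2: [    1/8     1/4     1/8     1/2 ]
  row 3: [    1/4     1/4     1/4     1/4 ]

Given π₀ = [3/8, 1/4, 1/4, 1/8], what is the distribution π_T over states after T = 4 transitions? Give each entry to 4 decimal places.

t=0: π = [0.3750, 0.2500, 0.2500, 0.1250]
t=1: π = [0.2031, 0.2969, 0.1719, 0.3281]
t=2: π = [0.2402, 0.2754, 0.2031, 0.2813]
t=3: π = [0.2290, 0.2800, 0.1946, 0.2964]
t=4: π = [0.2321, 0.2786, 0.1971, 0.2923]

π = [0.2321, 0.2786, 0.1971, 0.2923]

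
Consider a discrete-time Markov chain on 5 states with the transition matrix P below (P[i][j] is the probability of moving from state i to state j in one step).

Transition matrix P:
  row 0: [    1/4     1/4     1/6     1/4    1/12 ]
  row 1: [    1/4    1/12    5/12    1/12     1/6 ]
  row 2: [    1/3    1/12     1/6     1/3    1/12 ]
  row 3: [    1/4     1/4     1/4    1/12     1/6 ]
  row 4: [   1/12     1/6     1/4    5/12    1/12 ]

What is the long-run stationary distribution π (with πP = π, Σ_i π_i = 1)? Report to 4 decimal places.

π = [0.2505, 0.1720, 0.2380, 0.2233, 0.1163]

Balance equations π_j = Σ_i π_i·P[i][j]:
  π_0 = 1/4·π_0 + 1/4·π_1 + 1/3·π_2 + 1/4·π_3 + 1/12·π_4
  π_1 = 1/4·π_0 + 1/12·π_1 + 1/12·π_2 + 1/4·π_3 + 1/6·π_4
  π_2 = 1/6·π_0 + 5/12·π_1 + 1/6·π_2 + 1/4·π_3 + 1/4·π_4
  π_3 = 1/4·π_0 + 1/12·π_1 + 1/3·π_2 + 1/12·π_3 + 5/12·π_4
  normalize: π_0 + π_1 + π_2 + π_3 + π_4 = 1
Solving the linear system gives exactly π = [1805/7207, 2479/14414, 1715/7207, 3219/14414, 838/7207].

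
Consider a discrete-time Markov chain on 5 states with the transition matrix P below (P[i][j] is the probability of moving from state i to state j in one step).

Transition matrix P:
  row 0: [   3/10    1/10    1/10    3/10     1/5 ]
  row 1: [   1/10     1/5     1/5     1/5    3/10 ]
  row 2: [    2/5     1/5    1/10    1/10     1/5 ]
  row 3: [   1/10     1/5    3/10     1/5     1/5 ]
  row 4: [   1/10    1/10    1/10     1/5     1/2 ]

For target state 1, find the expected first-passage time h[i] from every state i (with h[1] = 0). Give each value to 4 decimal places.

First-step conditioning: h[1] = 0; for i ≠ 1, h[i] = 1 + Σ_k P[i][k]·h[k].
  h[0] = 1 + 3/10·h[0] + 1/10·h[2] + 3/10·h[3] + 1/5·h[4]
  h[2] = 1 + 2/5·h[0] + 1/10·h[2] + 1/10·h[3] + 1/5·h[4]
  h[3] = 1 + 1/10·h[0] + 3/10·h[2] + 1/5·h[3] + 1/5·h[4]
  h[4] = 1 + 1/10·h[0] + 1/10·h[2] + 1/5·h[3] + 1/2·h[4]
Solving the 4×4 linear system over states ≠ 1 gives exactly h = [2660/363, 0, 2450/363, 2380/363, 900/121] (h[1] = 0 is the target).

h = [7.3278, 0.0000, 6.7493, 6.5565, 7.4380]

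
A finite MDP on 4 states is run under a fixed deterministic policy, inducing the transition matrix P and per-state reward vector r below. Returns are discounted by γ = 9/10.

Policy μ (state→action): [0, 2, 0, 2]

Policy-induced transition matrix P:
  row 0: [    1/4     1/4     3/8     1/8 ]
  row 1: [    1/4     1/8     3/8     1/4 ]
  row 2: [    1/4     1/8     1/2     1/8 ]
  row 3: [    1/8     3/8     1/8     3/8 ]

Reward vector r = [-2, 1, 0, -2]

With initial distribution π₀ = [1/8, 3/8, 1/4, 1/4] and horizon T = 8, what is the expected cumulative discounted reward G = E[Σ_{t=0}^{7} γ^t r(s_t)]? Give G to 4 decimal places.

G = -3.4689

t=0: π = [0.1250, 0.3750, 0.2500, 0.2500], E[r] = -0.3750, γ^t·E[r] = -0.375000, running G = -0.375000
t=1: π = [0.2188, 0.2031, 0.3438, 0.2344], E[r] = -0.7031, γ^t·E[r] = -0.632813, running G = -1.007813
t=2: π = [0.2207, 0.2109, 0.3594, 0.2090], E[r] = -0.6484, γ^t·E[r] = -0.525234, running G = -1.533047
t=3: π = [0.2239, 0.2048, 0.3677, 0.2036], E[r] = -0.6501, γ^t·E[r] = -0.473957, running G = -2.007004
t=4: π = [0.2245, 0.2039, 0.3701, 0.2015], E[r] = -0.6482, γ^t·E[r] = -0.425300, running G = -2.432303
t=5: π = [0.2248, 0.2034, 0.3709, 0.2009], E[r] = -0.6479, γ^t·E[r] = -0.382581, running G = -2.814884
t=6: π = [0.2249, 0.2033, 0.3711, 0.2006], E[r] = -0.6478, γ^t·E[r] = -0.344246, running G = -3.159130
t=7: π = [0.2249, 0.2033, 0.3712, 0.2006], E[r] = -0.6477, γ^t·E[r] = -0.309801, running G = -3.468931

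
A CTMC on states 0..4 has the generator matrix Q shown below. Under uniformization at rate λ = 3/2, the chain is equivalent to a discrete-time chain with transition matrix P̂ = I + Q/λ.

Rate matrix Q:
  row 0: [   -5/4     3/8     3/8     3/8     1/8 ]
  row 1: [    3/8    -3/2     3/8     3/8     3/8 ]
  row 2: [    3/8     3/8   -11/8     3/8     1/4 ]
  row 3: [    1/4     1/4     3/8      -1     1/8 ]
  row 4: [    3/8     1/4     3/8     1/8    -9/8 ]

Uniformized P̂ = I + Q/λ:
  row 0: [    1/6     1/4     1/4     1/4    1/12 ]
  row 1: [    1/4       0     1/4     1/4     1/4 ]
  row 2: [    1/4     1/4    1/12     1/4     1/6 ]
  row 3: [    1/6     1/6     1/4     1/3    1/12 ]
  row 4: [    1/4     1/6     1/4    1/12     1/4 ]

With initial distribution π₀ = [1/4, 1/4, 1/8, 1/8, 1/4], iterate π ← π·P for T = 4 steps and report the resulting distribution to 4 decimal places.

t=0: π = [0.2500, 0.2500, 0.1250, 0.1250, 0.2500]
t=1: π = [0.2188, 0.1563, 0.2292, 0.2188, 0.1771]
t=2: π = [0.2135, 0.1780, 0.2118, 0.2387, 0.1580]
t=3: π = [0.2123, 0.1725, 0.2147, 0.2436, 0.1570]
t=4: π = [0.2120, 0.1735, 0.2142, 0.2441, 0.1561]

π = [0.2120, 0.1735, 0.2142, 0.2441, 0.1561]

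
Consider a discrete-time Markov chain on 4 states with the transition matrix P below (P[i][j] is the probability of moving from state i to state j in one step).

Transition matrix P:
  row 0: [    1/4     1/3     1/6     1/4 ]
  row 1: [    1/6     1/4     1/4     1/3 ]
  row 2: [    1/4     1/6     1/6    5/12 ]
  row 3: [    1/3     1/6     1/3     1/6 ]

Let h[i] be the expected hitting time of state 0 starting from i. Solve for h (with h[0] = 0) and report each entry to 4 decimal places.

First-step conditioning: h[0] = 0; for i ≠ 0, h[i] = 1 + Σ_k P[i][k]·h[k].
  h[1] = 1 + 1/4·h[1] + 1/4·h[2] + 1/3·h[3]
  h[2] = 1 + 1/6·h[1] + 1/6·h[2] + 5/12·h[3]
  h[3] = 1 + 1/6·h[1] + 1/3·h[2] + 1/6·h[3]
Solving the 3×3 linear system over states ≠ 0 gives exactly h = [0, 1086/259, 990/259, 132/37] (h[0] = 0 is the target).

h = [0.0000, 4.1931, 3.8224, 3.5676]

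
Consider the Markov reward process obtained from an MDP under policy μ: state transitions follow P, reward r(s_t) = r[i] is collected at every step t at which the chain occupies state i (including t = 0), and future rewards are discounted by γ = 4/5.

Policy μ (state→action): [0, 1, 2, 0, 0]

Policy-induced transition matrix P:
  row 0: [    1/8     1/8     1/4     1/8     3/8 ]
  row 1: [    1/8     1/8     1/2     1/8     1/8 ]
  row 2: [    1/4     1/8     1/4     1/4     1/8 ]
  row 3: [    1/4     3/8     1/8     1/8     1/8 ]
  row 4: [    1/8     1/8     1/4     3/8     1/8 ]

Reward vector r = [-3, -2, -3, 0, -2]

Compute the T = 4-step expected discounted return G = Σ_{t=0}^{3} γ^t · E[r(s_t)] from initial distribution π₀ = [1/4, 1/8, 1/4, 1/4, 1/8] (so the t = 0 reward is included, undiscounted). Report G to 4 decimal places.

t=0: π = [0.2500, 0.1250, 0.2500, 0.2500, 0.1250], E[r] = -2.0000, γ^t·E[r] = -2.000000, running G = -2.000000
t=1: π = [0.1875, 0.1875, 0.2500, 0.1875, 0.1875], E[r] = -2.0625, γ^t·E[r] = -1.650000, running G = -3.650000
t=2: π = [0.1797, 0.1719, 0.2734, 0.2031, 0.1719], E[r] = -2.0469, γ^t·E[r] = -1.310000, running G = -4.960000
t=3: π = [0.1846, 0.1758, 0.2676, 0.2021, 0.1699], E[r] = -2.0479, γ^t·E[r] = -1.048500, running G = -6.008500

G = -6.0085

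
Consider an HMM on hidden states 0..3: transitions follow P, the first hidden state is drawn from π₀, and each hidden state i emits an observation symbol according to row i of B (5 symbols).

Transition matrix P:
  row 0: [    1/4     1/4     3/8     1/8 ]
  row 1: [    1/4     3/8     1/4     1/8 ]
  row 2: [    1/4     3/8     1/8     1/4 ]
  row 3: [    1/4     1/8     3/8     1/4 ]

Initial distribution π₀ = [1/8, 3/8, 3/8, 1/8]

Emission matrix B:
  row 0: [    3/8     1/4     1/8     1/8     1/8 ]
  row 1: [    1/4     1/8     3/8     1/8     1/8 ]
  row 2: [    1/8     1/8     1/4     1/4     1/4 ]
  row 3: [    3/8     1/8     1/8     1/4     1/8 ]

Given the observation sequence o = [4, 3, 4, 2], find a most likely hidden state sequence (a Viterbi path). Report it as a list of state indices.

path = [2, 3, 2, 1]

t=0: δ = [1.562e-02, 4.688e-02, 9.375e-02, 1.562e-02]  (obs o_0=4)
t=1: δ = [2.930e-03, 4.395e-03, 2.930e-03, 5.859e-03]  ψ = [2, 2, 1, 2]  (obs o_1=3)
t=2: δ = [1.831e-04, 2.060e-04, 5.493e-04, 1.831e-04]  ψ = [3, 1, 3, 3]  (obs o_2=4)
t=3: δ = [1.717e-05, 7.725e-05, 1.717e-05, 1.717e-05]  ψ = [2, 2, 0, 2]  (obs o_3=2)
backtrack: best end state = 1; path = [2, 3, 2, 1]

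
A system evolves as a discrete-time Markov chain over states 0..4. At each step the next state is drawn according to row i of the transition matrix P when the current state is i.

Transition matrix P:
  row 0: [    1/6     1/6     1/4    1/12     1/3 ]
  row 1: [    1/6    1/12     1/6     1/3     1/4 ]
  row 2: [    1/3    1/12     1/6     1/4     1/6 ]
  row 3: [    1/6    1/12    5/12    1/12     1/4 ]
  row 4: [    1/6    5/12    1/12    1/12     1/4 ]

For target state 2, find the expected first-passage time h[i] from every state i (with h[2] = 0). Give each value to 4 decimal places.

First-step conditioning: h[2] = 0; for i ≠ 2, h[i] = 1 + Σ_k P[i][k]·h[k].
  h[0] = 1 + 1/6·h[0] + 1/6·h[1] + 1/12·h[3] + 1/3·h[4]
  h[1] = 1 + 1/6·h[0] + 1/12·h[1] + 1/3·h[3] + 1/4·h[4]
  h[3] = 1 + 1/6·h[0] + 1/12·h[1] + 1/12·h[3] + 1/4·h[4]
  h[4] = 1 + 1/6·h[0] + 5/12·h[1] + 1/12·h[3] + 1/4·h[4]
Solving the 4×4 linear system over states ≠ 2 gives exactly h = [24/5, 54/11, 0, 216/55, 306/55] (h[2] = 0 is the target).

h = [4.8000, 4.9091, 0.0000, 3.9273, 5.5636]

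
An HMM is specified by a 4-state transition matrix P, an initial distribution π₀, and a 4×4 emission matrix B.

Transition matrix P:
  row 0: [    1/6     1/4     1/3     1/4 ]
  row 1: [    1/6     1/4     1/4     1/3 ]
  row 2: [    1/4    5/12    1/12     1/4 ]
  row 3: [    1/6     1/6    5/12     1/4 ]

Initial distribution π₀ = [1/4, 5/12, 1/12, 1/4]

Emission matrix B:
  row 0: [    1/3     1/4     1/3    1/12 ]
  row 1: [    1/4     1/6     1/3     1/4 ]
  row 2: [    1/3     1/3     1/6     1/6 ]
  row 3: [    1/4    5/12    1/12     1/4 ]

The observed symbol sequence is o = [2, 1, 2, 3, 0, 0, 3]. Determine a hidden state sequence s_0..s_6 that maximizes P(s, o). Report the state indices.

t=0: δ = [8.333e-02, 1.389e-01, 1.389e-02, 2.083e-02]  (obs o_0=2)
t=1: δ = [5.787e-03, 5.787e-03, 1.157e-02, 1.929e-02]  ψ = [1, 1, 1, 1]  (obs o_1=1)
t=2: δ = [1.072e-03, 1.608e-03, 1.340e-03, 4.019e-04]  ψ = [3, 2, 3, 3]  (obs o_2=2)
t=3: δ = [2.791e-05, 1.395e-04, 6.698e-05, 1.340e-04]  ψ = [2, 2, 1, 1]  (obs o_3=3)
t=4: δ = [7.752e-06, 8.721e-06, 1.861e-05, 1.163e-05]  ψ = [1, 1, 3, 1]  (obs o_4=0)
t=5: δ = [1.550e-06, 1.938e-06, 1.615e-06, 1.163e-06]  ψ = [2, 2, 3, 2]  (obs o_5=0)
t=6: δ = [3.365e-08, 1.682e-07, 8.614e-08, 1.615e-07]  ψ = [2, 2, 0, 1]  (obs o_6=3)
backtrack: best end state = 1; path = [1, 3, 2, 1, 3, 2, 1]

path = [1, 3, 2, 1, 3, 2, 1]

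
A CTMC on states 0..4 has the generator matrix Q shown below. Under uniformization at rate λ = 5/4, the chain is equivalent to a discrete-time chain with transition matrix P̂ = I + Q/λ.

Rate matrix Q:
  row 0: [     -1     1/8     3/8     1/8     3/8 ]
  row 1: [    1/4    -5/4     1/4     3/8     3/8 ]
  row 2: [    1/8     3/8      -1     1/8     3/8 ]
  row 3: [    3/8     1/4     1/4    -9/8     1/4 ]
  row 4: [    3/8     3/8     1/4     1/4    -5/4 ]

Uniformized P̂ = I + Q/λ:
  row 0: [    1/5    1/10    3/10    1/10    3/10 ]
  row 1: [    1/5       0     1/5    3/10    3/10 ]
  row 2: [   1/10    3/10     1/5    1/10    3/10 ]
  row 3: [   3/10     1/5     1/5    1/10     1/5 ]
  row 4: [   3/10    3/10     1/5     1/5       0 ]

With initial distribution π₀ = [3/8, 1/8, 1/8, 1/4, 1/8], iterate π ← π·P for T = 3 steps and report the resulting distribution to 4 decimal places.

t=0: π = [0.3750, 0.1250, 0.1250, 0.2500, 0.1250]
t=1: π = [0.2250, 0.1625, 0.2375, 0.1375, 0.2375]
t=2: π = [0.2138, 0.1925, 0.2225, 0.1563, 0.2150]
t=3: π = [0.2149, 0.1839, 0.2214, 0.1600, 0.2199]

π = [0.2149, 0.1839, 0.2214, 0.1600, 0.2199]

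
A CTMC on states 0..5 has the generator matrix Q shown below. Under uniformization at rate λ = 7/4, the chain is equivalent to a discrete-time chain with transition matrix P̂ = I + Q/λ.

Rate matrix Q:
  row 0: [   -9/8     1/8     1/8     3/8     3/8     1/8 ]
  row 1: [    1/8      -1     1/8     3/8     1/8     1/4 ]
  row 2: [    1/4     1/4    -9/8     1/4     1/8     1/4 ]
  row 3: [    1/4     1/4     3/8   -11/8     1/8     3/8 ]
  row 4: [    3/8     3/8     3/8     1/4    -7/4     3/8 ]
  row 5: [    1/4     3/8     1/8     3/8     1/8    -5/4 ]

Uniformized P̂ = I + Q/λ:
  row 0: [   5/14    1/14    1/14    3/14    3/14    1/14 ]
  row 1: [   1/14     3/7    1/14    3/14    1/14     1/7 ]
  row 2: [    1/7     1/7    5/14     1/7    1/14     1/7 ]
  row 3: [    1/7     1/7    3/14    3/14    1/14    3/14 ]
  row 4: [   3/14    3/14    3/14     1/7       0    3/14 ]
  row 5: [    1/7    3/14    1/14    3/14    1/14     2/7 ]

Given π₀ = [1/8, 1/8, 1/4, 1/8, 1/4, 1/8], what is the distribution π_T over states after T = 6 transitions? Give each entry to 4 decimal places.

t=0: π = [0.1250, 0.1250, 0.2500, 0.1250, 0.2500, 0.1250]
t=1: π = [0.1786, 0.1964, 0.1964, 0.1786, 0.0714, 0.1786]
t=2: π = [0.1722, 0.2041, 0.1633, 0.1952, 0.0918, 0.1735]
t=3: π = [0.1717, 0.2078, 0.1591, 0.1961, 0.0895, 0.1758]
t=4: π = [0.1712, 0.2089, 0.1577, 0.1965, 0.0896, 0.1761]
t=5: π = [0.1710, 0.2093, 0.1573, 0.1966, 0.0895, 0.1762]
t=6: π = [0.1709, 0.2094, 0.1573, 0.1967, 0.0895, 0.1763]

π = [0.1709, 0.2094, 0.1573, 0.1967, 0.0895, 0.1763]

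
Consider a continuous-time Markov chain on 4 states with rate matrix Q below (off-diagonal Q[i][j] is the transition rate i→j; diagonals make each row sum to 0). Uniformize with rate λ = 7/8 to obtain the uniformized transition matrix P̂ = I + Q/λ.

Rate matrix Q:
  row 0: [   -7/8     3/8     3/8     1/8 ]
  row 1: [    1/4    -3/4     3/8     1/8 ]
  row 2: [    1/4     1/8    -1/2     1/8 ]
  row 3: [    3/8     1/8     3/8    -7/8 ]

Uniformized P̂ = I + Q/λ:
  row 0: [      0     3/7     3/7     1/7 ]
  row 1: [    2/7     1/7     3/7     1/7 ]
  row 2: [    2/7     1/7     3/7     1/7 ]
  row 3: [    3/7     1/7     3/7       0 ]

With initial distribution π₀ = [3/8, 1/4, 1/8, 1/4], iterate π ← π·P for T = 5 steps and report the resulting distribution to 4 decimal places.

t=0: π = [0.3750, 0.2500, 0.1250, 0.2500]
t=1: π = [0.2143, 0.2500, 0.4286, 0.1071]
t=2: π = [0.2398, 0.2041, 0.4286, 0.1276]
t=3: π = [0.2354, 0.2114, 0.4286, 0.1246]
t=4: π = [0.2363, 0.2101, 0.4286, 0.1251]
t=5: π = [0.2361, 0.2104, 0.4286, 0.1250]

π = [0.2361, 0.2104, 0.4286, 0.1250]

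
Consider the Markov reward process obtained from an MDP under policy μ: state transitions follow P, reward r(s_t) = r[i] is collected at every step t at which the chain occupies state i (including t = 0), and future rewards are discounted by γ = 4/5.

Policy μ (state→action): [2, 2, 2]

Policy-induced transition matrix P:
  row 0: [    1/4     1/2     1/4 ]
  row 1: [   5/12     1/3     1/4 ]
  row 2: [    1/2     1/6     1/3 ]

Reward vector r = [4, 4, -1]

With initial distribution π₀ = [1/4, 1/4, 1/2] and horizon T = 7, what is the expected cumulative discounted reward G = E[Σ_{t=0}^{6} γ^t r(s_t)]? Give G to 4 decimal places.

t=0: π = [0.2500, 0.2500, 0.5000], E[r] = 1.5000, γ^t·E[r] = 1.500000, running G = 1.500000
t=1: π = [0.4167, 0.2917, 0.2917], E[r] = 2.5417, γ^t·E[r] = 2.033333, running G = 3.533333
t=2: π = [0.3715, 0.3542, 0.2743], E[r] = 2.6285, γ^t·E[r] = 1.682222, running G = 5.215556
t=3: π = [0.3776, 0.3495, 0.2729], E[r] = 2.6357, γ^t·E[r] = 1.349481, running G = 6.565037
t=4: π = [0.3765, 0.3508, 0.2727], E[r] = 2.6363, γ^t·E[r] = 1.079832, running G = 7.644869
t=5: π = [0.3766, 0.3506, 0.2727], E[r] = 2.6364, γ^t·E[r] = 0.863882, running G = 8.508751
t=6: π = [0.3766, 0.3507, 0.2727], E[r] = 2.6364, γ^t·E[r] = 0.691107, running G = 9.199858

G = 9.1999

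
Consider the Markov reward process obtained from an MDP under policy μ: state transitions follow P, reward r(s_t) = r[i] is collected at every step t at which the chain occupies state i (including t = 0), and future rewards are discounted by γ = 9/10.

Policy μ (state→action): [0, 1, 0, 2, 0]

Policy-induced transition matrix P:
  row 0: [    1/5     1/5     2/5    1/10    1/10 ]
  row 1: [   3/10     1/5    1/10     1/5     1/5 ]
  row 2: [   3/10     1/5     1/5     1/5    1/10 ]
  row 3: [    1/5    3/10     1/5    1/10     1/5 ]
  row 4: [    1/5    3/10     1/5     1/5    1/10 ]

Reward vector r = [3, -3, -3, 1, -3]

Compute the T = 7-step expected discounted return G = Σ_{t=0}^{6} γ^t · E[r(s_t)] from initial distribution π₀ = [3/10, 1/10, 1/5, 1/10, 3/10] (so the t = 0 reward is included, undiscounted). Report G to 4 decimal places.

t=0: π = [0.3000, 0.1000, 0.2000, 0.1000, 0.3000], E[r] = -0.8000, γ^t·E[r] = -0.800000, running G = -0.800000
t=1: π = [0.2300, 0.2400, 0.2500, 0.1600, 0.1200], E[r] = -0.9800, γ^t·E[r] = -0.882000, running G = -1.682000
t=2: π = [0.2490, 0.2280, 0.2220, 0.1610, 0.1400], E[r] = -0.8620, γ^t·E[r] = -0.698220, running G = -2.380220
t=3: π = [0.2450, 0.2301, 0.2270, 0.1590, 0.1389], E[r] = -0.8940, γ^t·E[r] = -0.651726, running G = -3.031946
t=4: π = [0.2457, 0.2298, 0.2260, 0.1596, 0.1389], E[r] = -0.8873, γ^t·E[r] = -0.582184, running G = -3.614130
t=5: π = [0.2456, 0.2299, 0.2262, 0.1595, 0.1389], E[r] = -0.8887, γ^t·E[r] = -0.524742, running G = -4.138872
t=6: π = [0.2456, 0.2298, 0.2261, 0.1595, 0.1389], E[r] = -0.8884, γ^t·E[r] = -0.472138, running G = -4.611010

G = -4.6110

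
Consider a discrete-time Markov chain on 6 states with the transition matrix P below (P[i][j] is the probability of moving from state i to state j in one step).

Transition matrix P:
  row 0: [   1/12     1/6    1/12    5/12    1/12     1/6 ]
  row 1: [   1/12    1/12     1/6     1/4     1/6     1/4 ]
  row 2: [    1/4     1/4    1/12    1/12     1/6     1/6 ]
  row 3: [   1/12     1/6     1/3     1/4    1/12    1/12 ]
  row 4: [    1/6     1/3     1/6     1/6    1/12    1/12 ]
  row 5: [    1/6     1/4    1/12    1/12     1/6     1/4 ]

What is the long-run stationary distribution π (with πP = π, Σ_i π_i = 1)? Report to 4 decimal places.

Balance equations π_j = Σ_i π_i·P[i][j]:
  π_0 = 1/12·π_0 + 1/12·π_1 + 1/4·π_2 + 1/12·π_3 + 1/6·π_4 + 1/6·π_5
  π_1 = 1/6·π_0 + 1/12·π_1 + 1/4·π_2 + 1/6·π_3 + 1/3·π_4 + 1/4·π_5
  π_2 = 1/12·π_0 + 1/6·π_1 + 1/12·π_2 + 1/3·π_3 + 1/6·π_4 + 1/12·π_5
  π_3 = 5/12·π_0 + 1/4·π_1 + 1/12·π_2 + 1/4·π_3 + 1/6·π_4 + 1/12·π_5
  π_4 = 1/12·π_0 + 1/6·π_1 + 1/6·π_2 + 1/12·π_3 + 1/12·π_4 + 1/6·π_5
  normalize: π_0 + π_1 + π_2 + π_3 + π_4 + π_5 = 1
Solving the linear system gives exactly π = [39819/294686, 8377/42098, 47797/294686, 60883/294686, 2685/21049, 24979/147343].

π = [0.1351, 0.1990, 0.1622, 0.2066, 0.1276, 0.1695]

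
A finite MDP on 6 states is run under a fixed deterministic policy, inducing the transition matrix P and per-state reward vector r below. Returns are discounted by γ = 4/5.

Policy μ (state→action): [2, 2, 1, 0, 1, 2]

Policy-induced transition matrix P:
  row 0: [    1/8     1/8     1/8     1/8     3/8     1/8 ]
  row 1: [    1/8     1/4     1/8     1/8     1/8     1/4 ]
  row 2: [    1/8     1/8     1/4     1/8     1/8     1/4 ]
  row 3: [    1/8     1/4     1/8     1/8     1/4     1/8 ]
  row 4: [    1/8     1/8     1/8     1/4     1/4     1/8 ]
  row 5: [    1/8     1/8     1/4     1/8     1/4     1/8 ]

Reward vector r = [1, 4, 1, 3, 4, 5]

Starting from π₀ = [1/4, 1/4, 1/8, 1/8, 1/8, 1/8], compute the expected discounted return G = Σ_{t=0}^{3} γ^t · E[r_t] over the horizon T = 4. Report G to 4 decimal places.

t=0: π = [0.2500, 0.2500, 0.1250, 0.1250, 0.1250, 0.1250], E[r] = 2.8750, γ^t·E[r] = 2.875000, running G = 2.875000
t=1: π = [0.1250, 0.1719, 0.1563, 0.1406, 0.2344, 0.1719], E[r] = 3.1875, γ^t·E[r] = 2.550000, running G = 5.425000
t=2: π = [0.1250, 0.1641, 0.1660, 0.1543, 0.2246, 0.1660], E[r] = 3.1387, γ^t·E[r] = 2.008750, running G = 7.433750
t=3: π = [0.1250, 0.1648, 0.1665, 0.1531, 0.2244, 0.1663], E[r] = 3.1387, γ^t·E[r] = 1.607000, running G = 9.040750

G = 9.0408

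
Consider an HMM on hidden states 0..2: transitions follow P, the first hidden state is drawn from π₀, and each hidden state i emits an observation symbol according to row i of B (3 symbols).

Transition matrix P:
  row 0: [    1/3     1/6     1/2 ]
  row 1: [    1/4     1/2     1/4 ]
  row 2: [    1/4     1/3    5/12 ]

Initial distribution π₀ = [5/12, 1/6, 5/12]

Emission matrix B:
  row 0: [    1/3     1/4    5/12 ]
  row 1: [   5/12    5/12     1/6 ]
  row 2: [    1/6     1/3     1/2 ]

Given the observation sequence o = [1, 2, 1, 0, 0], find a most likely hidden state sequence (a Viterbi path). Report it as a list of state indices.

t=0: δ = [1.042e-01, 6.944e-02, 1.389e-01]  (obs o_0=1)
t=1: δ = [1.447e-02, 7.716e-03, 2.894e-02]  ψ = [0, 2, 2]  (obs o_1=2)
t=2: δ = [1.808e-03, 4.019e-03, 4.019e-03]  ψ = [2, 2, 2]  (obs o_2=1)
t=3: δ = [3.349e-04, 8.372e-04, 2.791e-04]  ψ = [1, 1, 2]  (obs o_3=0)
t=4: δ = [6.977e-05, 1.744e-04, 3.489e-05]  ψ = [1, 1, 1]  (obs o_4=0)
backtrack: best end state = 1; path = [2, 2, 1, 1, 1]

path = [2, 2, 1, 1, 1]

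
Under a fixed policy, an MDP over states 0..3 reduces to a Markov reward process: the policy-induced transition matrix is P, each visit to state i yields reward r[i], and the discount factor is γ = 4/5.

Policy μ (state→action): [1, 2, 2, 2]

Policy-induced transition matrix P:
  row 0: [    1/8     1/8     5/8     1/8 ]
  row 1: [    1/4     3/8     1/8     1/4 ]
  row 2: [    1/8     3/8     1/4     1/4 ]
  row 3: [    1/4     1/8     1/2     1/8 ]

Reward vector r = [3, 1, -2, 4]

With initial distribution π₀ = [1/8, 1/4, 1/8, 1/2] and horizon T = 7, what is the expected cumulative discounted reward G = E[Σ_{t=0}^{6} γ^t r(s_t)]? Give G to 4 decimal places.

t=0: π = [0.1250, 0.2500, 0.1250, 0.5000], E[r] = 2.3750, γ^t·E[r] = 2.375000, running G = 2.375000
t=1: π = [0.2188, 0.2188, 0.3906, 0.1719], E[r] = 0.7813, γ^t·E[r] = 0.625000, running G = 3.000000
t=2: π = [0.1738, 0.2773, 0.3477, 0.2012], E[r] = 0.9082, γ^t·E[r] = 0.581250, running G = 3.581250
t=3: π = [0.1848, 0.2813, 0.3308, 0.2031], E[r] = 0.9866, γ^t·E[r] = 0.505125, running G = 4.086375
t=4: π = [0.1855, 0.2780, 0.3349, 0.2015], E[r] = 0.9708, γ^t·E[r] = 0.397650, running G = 4.484025
t=5: π = [0.1849, 0.2782, 0.3352, 0.2016], E[r] = 0.9691, γ^t·E[r] = 0.317561, running G = 4.801586
t=6: π = [0.1850, 0.2784, 0.3350, 0.2017], E[r] = 0.9701, γ^t·E[r] = 0.254298, running G = 5.055885

G = 5.0559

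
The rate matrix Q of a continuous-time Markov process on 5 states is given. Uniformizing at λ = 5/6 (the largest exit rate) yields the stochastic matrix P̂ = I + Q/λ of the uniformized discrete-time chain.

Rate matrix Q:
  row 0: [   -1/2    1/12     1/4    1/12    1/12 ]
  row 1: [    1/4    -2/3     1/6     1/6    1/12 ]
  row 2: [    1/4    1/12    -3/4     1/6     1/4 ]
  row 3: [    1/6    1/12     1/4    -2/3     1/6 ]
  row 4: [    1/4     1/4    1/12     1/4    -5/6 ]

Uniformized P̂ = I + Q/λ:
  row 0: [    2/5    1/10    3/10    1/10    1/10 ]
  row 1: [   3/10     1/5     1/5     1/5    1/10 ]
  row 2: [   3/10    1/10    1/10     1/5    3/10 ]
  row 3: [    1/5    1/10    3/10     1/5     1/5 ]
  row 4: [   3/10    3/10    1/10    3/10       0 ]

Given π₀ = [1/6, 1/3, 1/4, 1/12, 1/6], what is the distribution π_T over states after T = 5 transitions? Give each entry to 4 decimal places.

t=0: π = [0.1667, 0.3333, 0.2500, 0.0833, 0.1667]
t=1: π = [0.3083, 0.1667, 0.1833, 0.2000, 0.1417]
t=2: π = [0.3108, 0.1450, 0.2183, 0.1833, 0.1425]
t=3: π = [0.3128, 0.1430, 0.2133, 0.1832, 0.1478]
t=4: π = [0.3130, 0.1439, 0.2135, 0.1835, 0.1462]
t=5: π = [0.3129, 0.1436, 0.2137, 0.1833, 0.1464]

π = [0.3129, 0.1436, 0.2137, 0.1833, 0.1464]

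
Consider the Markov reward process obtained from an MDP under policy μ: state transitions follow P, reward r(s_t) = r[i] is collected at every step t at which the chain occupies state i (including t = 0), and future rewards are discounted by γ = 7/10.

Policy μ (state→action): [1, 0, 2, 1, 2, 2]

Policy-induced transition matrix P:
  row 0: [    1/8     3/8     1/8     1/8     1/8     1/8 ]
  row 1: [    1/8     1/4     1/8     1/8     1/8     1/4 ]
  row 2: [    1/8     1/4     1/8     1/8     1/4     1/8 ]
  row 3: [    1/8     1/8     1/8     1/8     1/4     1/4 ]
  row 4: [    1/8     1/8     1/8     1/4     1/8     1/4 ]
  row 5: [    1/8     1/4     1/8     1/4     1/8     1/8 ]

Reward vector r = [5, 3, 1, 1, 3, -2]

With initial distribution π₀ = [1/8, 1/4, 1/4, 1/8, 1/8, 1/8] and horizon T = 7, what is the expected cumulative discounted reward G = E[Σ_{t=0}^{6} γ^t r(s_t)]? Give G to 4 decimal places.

G = 5.3924

t=0: π = [0.1250, 0.2500, 0.2500, 0.1250, 0.1250, 0.1250], E[r] = 1.8750, γ^t·E[r] = 1.875000, running G = 1.875000
t=1: π = [0.1250, 0.2344, 0.1250, 0.1563, 0.1719, 0.1875], E[r] = 1.7500, γ^t·E[r] = 1.225000, running G = 3.100000
t=2: π = [0.1250, 0.2246, 0.1250, 0.1699, 0.1602, 0.1953], E[r] = 1.6836, γ^t·E[r] = 0.824961, running G = 3.924961
t=3: π = [0.1250, 0.2244, 0.1250, 0.1694, 0.1619, 0.1943], E[r] = 1.6895, γ^t·E[r] = 0.579482, running G = 4.504443
t=4: π = [0.1250, 0.2242, 0.1250, 0.1695, 0.1618, 0.1945], E[r] = 1.6887, γ^t·E[r] = 0.405447, running G = 4.909891
t=5: π = [0.1250, 0.2242, 0.1250, 0.1695, 0.1618, 0.1944], E[r] = 1.6887, γ^t·E[r] = 0.283823, running G = 5.193714
t=6: π = [0.1250, 0.2242, 0.1250, 0.1695, 0.1618, 0.1944], E[r] = 1.6887, γ^t·E[r] = 0.198675, running G = 5.392389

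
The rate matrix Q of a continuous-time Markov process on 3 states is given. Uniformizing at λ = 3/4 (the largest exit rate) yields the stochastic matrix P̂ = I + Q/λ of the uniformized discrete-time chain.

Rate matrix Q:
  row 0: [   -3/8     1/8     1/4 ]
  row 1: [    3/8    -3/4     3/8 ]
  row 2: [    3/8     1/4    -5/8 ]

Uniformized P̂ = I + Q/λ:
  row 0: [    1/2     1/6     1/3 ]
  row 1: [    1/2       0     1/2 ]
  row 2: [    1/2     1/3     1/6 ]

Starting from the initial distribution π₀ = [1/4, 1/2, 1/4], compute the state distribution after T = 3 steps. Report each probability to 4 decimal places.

t=0: π = [0.2500, 0.5000, 0.2500]
t=1: π = [0.5000, 0.1250, 0.3750]
t=2: π = [0.5000, 0.2083, 0.2917]
t=3: π = [0.5000, 0.1806, 0.3194]

π = [0.5000, 0.1806, 0.3194]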